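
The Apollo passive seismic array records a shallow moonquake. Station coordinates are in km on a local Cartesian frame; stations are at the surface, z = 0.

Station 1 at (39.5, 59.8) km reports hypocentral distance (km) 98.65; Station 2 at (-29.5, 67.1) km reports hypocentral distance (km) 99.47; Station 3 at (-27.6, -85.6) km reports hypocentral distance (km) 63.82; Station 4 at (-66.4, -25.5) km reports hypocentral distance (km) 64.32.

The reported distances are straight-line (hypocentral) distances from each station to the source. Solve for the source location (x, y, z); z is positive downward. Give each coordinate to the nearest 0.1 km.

(-3.5, -28.0, 13.2)

Each station gives a sphere (x−x_i)² + (y−y_i)² + z² = d_i² (stations at z=0).
Subtracting the Station 1 sphere from Station 2 and Station 3: z² cancels, leaving linear equations in x and y:
-138.0 x + 14.6 y = 73.91
-134.2 x − 290.8 y = 8611.66
Solving: x ≈ -3.498, y ≈ -27.999 km (keep extra digits for the depth step; rounded: -3.5, -28.0).
Then from the Station 1 sphere: z² = 98.65² − (x − 39.5)² − (y − 59.8)² with x = -3.498, y = -27.999, so z ≈ 13.203 ≈ 13.2 km.
Check against Station 4 (with the unrounded solution): distance 64.32 ≈ 64.32 km. ✓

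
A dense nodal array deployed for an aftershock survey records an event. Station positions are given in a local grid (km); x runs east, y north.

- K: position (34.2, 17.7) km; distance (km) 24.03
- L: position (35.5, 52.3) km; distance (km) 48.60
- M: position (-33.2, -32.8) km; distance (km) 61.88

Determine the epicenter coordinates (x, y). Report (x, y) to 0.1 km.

Circle about each station: (x − 34.2)² + (y − 17.7)² = 24.03²; (x − 35.5)² + (y − 52.3)² = 48.60²; (x + 33.2)² + (y + 32.8)² = 61.88².
Subtracting the K equation from the L and M equations removes the quadratic terms:
2.6 x + 69.2 y = 728.09
-134.8 x − 101.0 y = -2556.54
Solving the 2×2 system: x ≈ 11.4, y ≈ 10.1 km.
Check against K (with the unrounded x, y): √((x − 34.2)²+(y − 17.7)²) = 24.03 ≈ 24.03 km. ✓

11.4 km east, 10.1 km north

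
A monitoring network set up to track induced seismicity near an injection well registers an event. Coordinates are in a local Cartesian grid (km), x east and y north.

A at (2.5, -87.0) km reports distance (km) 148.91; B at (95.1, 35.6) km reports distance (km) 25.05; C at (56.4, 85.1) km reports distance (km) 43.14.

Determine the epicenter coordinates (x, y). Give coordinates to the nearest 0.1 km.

Circle about each station: (x − 2.5)² + (y + 87.0)² = 148.91²; (x − 95.1)² + (y − 35.6)² = 25.05²; (x − 56.4)² + (y − 85.1)² = 43.14².
Subtracting the A equation from the B and C equations removes the quadratic terms:
185.2 x + 245.2 y = 24282.81
107.8 x + 344.2 y = 23160.85
Solving the 2×2 system: x ≈ 71.8, y ≈ 44.8 km.

(71.8, 44.8)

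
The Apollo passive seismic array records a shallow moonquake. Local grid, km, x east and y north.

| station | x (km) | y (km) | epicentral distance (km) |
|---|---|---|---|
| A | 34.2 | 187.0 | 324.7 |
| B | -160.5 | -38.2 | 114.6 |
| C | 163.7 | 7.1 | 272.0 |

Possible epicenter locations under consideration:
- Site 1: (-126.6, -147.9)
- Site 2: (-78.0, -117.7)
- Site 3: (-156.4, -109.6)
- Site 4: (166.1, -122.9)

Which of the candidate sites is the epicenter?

Site 2

For each candidate, compare |candidate − station| to the reported distance:
Site 1: residuals A 46.8, B 0.2, C 57.1 → max 57.1 km
Site 2: residuals A 0.0, B 0.0, C 0.0 → max 0.0 km
Site 3: residuals A 27.9, B 43.1, C 68.7 → max 68.7 km
Site 4: residuals A 12.1, B 222.8, C 142.0 → max 222.8 km
Only Site 2 has all residuals ≈ 0.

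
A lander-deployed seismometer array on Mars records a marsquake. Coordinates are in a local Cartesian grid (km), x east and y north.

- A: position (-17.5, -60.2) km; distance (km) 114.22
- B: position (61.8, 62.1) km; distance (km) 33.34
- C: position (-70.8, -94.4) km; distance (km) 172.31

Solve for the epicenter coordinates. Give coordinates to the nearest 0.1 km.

x ≈ 36.4 km, y ≈ 40.5 km

Circle about each station: (x + 17.5)² + (y + 60.2)² = 114.22²; (x − 61.8)² + (y − 62.1)² = 33.34²; (x + 70.8)² + (y + 94.4)² = 172.31².
Subtracting the A equation from the B and C equations removes the quadratic terms:
158.6 x + 244.6 y = 15680.01
-106.6 x − 68.4 y = -6650.82
Solving the 2×2 system: x ≈ 36.4, y ≈ 40.5 km.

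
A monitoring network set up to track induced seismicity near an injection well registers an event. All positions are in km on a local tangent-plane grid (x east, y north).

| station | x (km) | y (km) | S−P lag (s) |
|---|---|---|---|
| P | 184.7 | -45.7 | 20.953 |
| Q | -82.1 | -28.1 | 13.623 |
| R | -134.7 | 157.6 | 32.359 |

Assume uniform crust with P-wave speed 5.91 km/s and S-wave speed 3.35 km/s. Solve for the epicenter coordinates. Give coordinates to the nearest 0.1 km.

Distance from S−P lag: d = Δt · v_P v_S / (v_P − v_S) = Δt · (5.91·3.35)/(5.91−3.35) ≈ 7.7338·Δt.
So d_P = 162.05, d_Q = 105.36, d_R = 250.26 km.
Circle about each station: (x − 184.7)² + (y + 45.7)² = 162.05²; (x + 82.1)² + (y + 28.1)² = 105.36²; (x + 134.7)² + (y − 157.6)² = 250.26².
Subtracting the P equation from the Q and R equations removes the quadratic terms:
-533.6 x + 35.2 y = -13513.09
-638.8 x + 406.6 y = -29590.60
Solving the 2×2 system: x ≈ 22.9, y ≈ -36.8 km.

(22.9, -36.8)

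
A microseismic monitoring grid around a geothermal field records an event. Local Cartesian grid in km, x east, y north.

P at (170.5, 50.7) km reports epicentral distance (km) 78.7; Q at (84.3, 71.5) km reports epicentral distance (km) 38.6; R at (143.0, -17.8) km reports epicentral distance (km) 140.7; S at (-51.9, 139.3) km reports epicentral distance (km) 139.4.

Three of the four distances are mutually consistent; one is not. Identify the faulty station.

P

Solve using three stations at a time. Using Q, R, S (subtract circle equations pairwise → linear system) gives (x, y) ≈ (84.4, 110.1).
Distances from that point to each station vs reported:
  P: calculated 104.6 vs reported 78.7 → residual 25.9 km
  Q: calculated 38.6 vs reported 38.6 → residual 0.0 km
  R: calculated 140.7 vs reported 140.7 → residual 0.0 km
  S: calculated 139.4 vs reported 139.4 → residual 0.0 km
Q, R, S are mutually consistent (residuals ≈ 0); P is off by 25.9 km.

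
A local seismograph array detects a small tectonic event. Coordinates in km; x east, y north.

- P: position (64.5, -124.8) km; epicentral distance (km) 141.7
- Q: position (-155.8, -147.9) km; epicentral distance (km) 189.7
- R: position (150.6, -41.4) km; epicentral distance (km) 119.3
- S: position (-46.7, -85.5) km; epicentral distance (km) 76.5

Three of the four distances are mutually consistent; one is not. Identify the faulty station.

R

Solve using three stations at a time. Using P, Q, S (subtract circle equations pairwise → linear system) gives (x, y) ≈ (-22.5, -13.0).
Distances from that point to each station vs reported:
  P: calculated 141.7 vs reported 141.7 → residual 0.0 km
  Q: calculated 189.7 vs reported 189.7 → residual 0.0 km
  R: calculated 175.4 vs reported 119.3 → residual 56.1 km
  S: calculated 76.5 vs reported 76.5 → residual 0.0 km
P, Q, S are mutually consistent (residuals ≈ 0); R is off by 56.1 km.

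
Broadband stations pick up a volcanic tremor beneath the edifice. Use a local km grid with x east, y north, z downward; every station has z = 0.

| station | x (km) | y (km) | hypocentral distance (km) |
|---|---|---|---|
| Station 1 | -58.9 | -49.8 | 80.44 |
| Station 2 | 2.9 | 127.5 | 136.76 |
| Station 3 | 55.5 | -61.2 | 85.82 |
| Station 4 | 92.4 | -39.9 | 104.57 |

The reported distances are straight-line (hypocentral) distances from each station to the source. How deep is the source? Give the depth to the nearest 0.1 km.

z ≈ 32.9 km

Each station gives a sphere (x−x_i)² + (y−y_i)² + z² = d_i² (stations at z=0).
Subtracting the Station 1 sphere from Station 2 and Station 3: z² cancels, leaving linear equations in x and y:
123.6 x + 354.6 y = -1917.29
228.8 x − 22.8 y = -18.04
Solving: x ≈ -0.597, y ≈ -5.199 km (keep extra digits for the depth step; rounded: -0.6, -5.2).
Then from the Station 1 sphere: z² = 80.44² − (x + 58.9)² − (y + 49.8)² with x = -0.597, y = -5.199, so z ≈ 32.895 ≈ 32.9 km.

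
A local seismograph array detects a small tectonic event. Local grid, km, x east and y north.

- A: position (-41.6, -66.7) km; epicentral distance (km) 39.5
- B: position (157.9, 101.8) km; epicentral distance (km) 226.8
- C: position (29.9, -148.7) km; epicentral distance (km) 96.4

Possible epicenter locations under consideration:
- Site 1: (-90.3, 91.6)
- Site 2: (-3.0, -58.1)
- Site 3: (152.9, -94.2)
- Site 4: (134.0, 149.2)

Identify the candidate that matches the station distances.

Site 2

For each candidate, compare |candidate − station| to the reported distance:
Site 1: residuals A 126.1, B 21.6, C 172.3 → max 172.3 km
Site 2: residuals A 0.0, B 0.0, C 0.0 → max 0.0 km
Site 3: residuals A 156.9, B 30.7, C 38.1 → max 156.9 km
Site 4: residuals A 238.8, B 173.7, C 219.2 → max 238.8 km
Only Site 2 has all residuals ≈ 0.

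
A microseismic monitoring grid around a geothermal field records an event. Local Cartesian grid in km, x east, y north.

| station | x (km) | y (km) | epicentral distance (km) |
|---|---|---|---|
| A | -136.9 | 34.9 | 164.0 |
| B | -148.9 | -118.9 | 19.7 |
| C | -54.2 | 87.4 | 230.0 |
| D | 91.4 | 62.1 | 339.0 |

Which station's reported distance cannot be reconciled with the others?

D

Solve using three stations at a time. Using A, B, C (subtract circle equations pairwise → linear system) gives (x, y) ≈ (-132.0, -129.0).
Distances from that point to each station vs reported:
  A: calculated 164.0 vs reported 164.0 → residual 0.0 km
  B: calculated 19.7 vs reported 19.7 → residual 0.0 km
  C: calculated 230.0 vs reported 230.0 → residual 0.0 km
  D: calculated 294.0 vs reported 339.0 → residual 45.0 km
A, B, C are mutually consistent (residuals ≈ 0); D is off by 45.0 km.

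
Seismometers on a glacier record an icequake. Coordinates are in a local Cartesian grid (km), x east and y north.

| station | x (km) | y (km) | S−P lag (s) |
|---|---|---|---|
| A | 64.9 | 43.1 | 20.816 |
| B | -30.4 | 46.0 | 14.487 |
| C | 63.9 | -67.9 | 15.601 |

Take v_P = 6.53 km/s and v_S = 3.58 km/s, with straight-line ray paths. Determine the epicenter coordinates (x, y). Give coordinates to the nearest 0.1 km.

Distance from S−P lag: d = Δt · v_P v_S / (v_P − v_S) = Δt · (6.53·3.58)/(6.53−3.58) ≈ 7.9245·Δt.
So d_A = 164.96, d_B = 114.80, d_C = 123.63 km.
Circle about each station: (x − 64.9)² + (y − 43.1)² = 164.96²; (x + 30.4)² + (y − 46.0)² = 114.80²; (x − 63.9)² + (y + 67.9)² = 123.63².
Subtracting the A equation from the B and C equations removes the quadratic terms:
-190.6 x + 5.8 y = 11003.30
-2.0 x − 222.0 y = 14551.42
Solving the 2×2 system: x ≈ -59.7, y ≈ -65.0 km.
Check against A (with the unrounded x, y): √((x − 64.9)²+(y − 43.1)²) = 164.97 ≈ 164.96 km. ✓

(-59.7, -65.0)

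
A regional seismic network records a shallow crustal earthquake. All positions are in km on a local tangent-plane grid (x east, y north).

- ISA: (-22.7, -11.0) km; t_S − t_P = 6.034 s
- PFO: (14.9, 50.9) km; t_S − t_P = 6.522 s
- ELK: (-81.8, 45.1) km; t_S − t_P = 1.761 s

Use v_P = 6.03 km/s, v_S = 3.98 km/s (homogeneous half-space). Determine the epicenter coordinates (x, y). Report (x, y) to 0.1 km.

Distance from S−P lag: d = Δt · v_P v_S / (v_P − v_S) = Δt · (6.03·3.98)/(6.03−3.98) ≈ 11.7070·Δt.
So d_ISA = 70.64, d_PFO = 76.35, d_ELK = 20.62 km.
Circle about each station: (x + 22.7)² + (y + 11.0)² = 70.64²; (x − 14.9)² + (y − 50.9)² = 76.35²; (x + 81.8)² + (y − 45.1)² = 20.62².
Subtracting pairs of circle equations eliminates x²+y² and gives linear equations (the radical axes):
75.2 x + 123.8 y = 1337.22
-118.2 x + 112.2 y = 12653.79
Solving the 2×2 system: x ≈ -61.4, y ≈ 48.1 km.

(-61.4, 48.1)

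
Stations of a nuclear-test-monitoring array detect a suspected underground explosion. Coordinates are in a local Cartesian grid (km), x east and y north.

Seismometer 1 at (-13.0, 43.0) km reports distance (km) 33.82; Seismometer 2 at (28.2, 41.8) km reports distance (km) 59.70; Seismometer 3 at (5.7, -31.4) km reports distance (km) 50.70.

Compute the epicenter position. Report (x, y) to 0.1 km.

Circle about each station: (x + 13.0)² + (y − 43.0)² = 33.82²; (x − 28.2)² + (y − 41.8)² = 59.70²; (x − 5.7)² + (y + 31.4)² = 50.70².
Subtracting the Seismometer 1 equation from the Seismometer 2 and Seismometer 3 equations removes the quadratic terms:
82.4 x − 2.4 y = -1895.82
37.4 x − 148.8 y = -2426.25
Solving the 2×2 system: x ≈ -22.7, y ≈ 10.6 km.

(-22.7, 10.6)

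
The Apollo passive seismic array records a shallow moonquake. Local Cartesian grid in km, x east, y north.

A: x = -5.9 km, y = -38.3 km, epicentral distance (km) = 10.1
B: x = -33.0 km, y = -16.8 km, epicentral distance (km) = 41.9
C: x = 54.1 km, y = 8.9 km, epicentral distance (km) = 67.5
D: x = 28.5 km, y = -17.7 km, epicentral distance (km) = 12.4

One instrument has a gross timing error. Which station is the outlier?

Solve using three stations at a time. Using A, B, C (subtract circle equations pairwise → linear system) gives (x, y) ≈ (4.0, -36.4).
Distances from that point to each station vs reported:
  A: calculated 10.1 vs reported 10.1 → residual 0.0 km
  B: calculated 41.9 vs reported 41.9 → residual 0.0 km
  C: calculated 67.5 vs reported 67.5 → residual 0.0 km
  D: calculated 30.8 vs reported 12.4 → residual 18.4 km
A, B, C are mutually consistent (residuals ≈ 0); D is off by 18.4 km.

D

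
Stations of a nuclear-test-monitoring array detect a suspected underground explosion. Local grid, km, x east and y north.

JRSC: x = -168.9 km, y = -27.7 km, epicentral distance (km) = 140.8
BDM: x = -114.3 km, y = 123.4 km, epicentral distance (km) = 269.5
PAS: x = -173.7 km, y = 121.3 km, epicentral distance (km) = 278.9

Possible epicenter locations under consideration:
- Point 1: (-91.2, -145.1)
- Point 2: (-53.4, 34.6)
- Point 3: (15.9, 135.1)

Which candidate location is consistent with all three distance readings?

Point 1

For each candidate, compare |candidate − station| to the reported distance:
Point 1: residuals JRSC 0.0, BDM 0.0, PAS 0.0 → max 0.0 km
Point 2: residuals JRSC 9.6, BDM 161.8, PAS 130.6 → max 161.8 km
Point 3: residuals JRSC 105.5, BDM 138.8, PAS 88.8 → max 138.8 km
Only Point 1 has all residuals ≈ 0.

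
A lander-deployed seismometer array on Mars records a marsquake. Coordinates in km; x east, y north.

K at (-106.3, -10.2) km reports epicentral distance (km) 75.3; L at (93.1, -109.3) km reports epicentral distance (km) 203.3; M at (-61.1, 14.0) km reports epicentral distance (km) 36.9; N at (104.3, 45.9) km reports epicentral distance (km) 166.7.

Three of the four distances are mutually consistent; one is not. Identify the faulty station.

Solve using three stations at a time. Using K, M, N (subtract circle equations pairwise → linear system) gives (x, y) ≈ (-62.4, 51.1).
Distances from that point to each station vs reported:
  K: calculated 75.4 vs reported 75.3 → residual 0.1 km
  L: calculated 223.3 vs reported 203.3 → residual 20.0 km
  M: calculated 37.1 vs reported 36.9 → residual 0.2 km
  N: calculated 166.7 vs reported 166.7 → residual 0.0 km
K, M, N are mutually consistent (residuals ≈ 0); L is off by 20.0 km.

L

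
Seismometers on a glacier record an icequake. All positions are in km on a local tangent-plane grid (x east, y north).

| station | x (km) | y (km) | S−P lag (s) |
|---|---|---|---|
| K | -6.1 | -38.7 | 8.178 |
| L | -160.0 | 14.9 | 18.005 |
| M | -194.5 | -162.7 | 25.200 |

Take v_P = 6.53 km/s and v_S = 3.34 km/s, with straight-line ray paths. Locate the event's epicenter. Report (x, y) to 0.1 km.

Distance from S−P lag: d = Δt · v_P v_S / (v_P − v_S) = Δt · (6.53·3.34)/(6.53−3.34) ≈ 6.8371·Δt.
So d_K = 55.91, d_L = 123.10, d_M = 172.29 km.
Circle about each station: (x + 6.1)² + (y + 38.7)² = 55.91²; (x + 160.0)² + (y − 14.9)² = 123.10²; (x + 194.5)² + (y + 162.7)² = 172.29².
Subtracting the K equation from the L and M equations removes the quadratic terms:
-307.8 x + 107.2 y = 12259.43
-376.8 x − 248.0 y = 36208.72
Solving the 2×2 system: x ≈ -59.3, y ≈ -55.9 km.
Check against K (with the unrounded x, y): √((x + 6.1)²+(y + 38.7)²) = 55.91 ≈ 55.91 km. ✓

(-59.3, -55.9)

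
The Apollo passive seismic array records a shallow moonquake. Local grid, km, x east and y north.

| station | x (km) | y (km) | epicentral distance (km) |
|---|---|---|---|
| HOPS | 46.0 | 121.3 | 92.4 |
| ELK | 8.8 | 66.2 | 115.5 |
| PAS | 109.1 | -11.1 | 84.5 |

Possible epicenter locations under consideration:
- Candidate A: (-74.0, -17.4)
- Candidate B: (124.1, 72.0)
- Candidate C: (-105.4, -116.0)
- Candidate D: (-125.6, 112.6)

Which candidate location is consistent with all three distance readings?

Candidate B

For each candidate, compare |candidate − station| to the reported distance:
Candidate A: residuals HOPS 91.0, ELK 2.2, PAS 98.7 → max 98.7 km
Candidate B: residuals HOPS 0.0, ELK 0.1, PAS 0.1 → max 0.1 km
Candidate C: residuals HOPS 189.1, ELK 99.5, PAS 154.3 → max 189.1 km
Candidate D: residuals HOPS 79.4, ELK 26.7, PAS 180.8 → max 180.8 km
Only Candidate B has all residuals ≈ 0.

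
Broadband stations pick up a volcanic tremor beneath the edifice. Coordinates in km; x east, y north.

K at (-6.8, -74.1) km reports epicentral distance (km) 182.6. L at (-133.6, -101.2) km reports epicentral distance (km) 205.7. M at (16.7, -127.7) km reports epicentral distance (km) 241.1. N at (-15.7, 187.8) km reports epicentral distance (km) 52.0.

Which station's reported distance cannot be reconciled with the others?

Solve using three stations at a time. Using K, L, M (subtract circle equations pairwise → linear system) gives (x, y) ≈ (-74.0, 95.7).
Distances from that point to each station vs reported:
  K: calculated 182.6 vs reported 182.6 → residual 0.0 km
  L: calculated 205.7 vs reported 205.7 → residual 0.0 km
  M: calculated 241.1 vs reported 241.1 → residual 0.0 km
  N: calculated 109.0 vs reported 52.0 → residual 57.0 km
K, L, M are mutually consistent (residuals ≈ 0); N is off by 57.0 km.

N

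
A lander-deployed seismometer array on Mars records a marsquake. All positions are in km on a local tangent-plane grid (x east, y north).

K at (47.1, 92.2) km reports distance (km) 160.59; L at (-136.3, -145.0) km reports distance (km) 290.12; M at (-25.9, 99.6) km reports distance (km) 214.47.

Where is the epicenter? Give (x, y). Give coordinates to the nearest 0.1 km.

x ≈ 135.0 km, y ≈ -42.2 km

Circle about each station: (x − 47.1)² + (y − 92.2)² = 160.59²; (x + 136.3)² + (y + 145.0)² = 290.12²; (x + 25.9)² + (y − 99.6)² = 214.47².
Subtracting the K equation from the L and M equations removes the quadratic terms:
-366.8 x − 474.4 y = -29497.03
-146.0 x + 14.8 y = -20336.51
Solving the 2×2 system: x ≈ 135.0, y ≈ -42.2 km.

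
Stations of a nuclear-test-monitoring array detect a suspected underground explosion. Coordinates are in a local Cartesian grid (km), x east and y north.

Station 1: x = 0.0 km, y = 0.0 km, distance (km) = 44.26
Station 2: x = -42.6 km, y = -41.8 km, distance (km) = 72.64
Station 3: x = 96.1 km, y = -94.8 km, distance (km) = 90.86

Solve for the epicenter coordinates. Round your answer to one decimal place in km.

Circle about each station: x² + y² = 44.26²; (x + 42.6)² + (y + 41.8)² = 72.64²; (x − 96.1)² + (y + 94.8)² = 90.86².
Subtracting pairs of circle equations eliminates x²+y² and gives linear equations (the radical axes):
-85.2 x − 83.6 y = 244.38
192.2 x − 189.6 y = 11925.66
Solving the 2×2 system: x ≈ 29.5, y ≈ -33.0 km.

(29.5, -33.0)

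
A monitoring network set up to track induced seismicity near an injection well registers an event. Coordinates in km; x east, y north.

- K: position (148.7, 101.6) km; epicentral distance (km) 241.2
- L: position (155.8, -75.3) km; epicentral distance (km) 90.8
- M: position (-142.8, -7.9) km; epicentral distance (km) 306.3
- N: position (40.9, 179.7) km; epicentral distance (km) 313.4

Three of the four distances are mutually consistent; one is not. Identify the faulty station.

M

Solve using three stations at a time. Using K, L, N (subtract circle equations pairwise → linear system) gives (x, y) ≈ (83.9, -130.7).
Distances from that point to each station vs reported:
  K: calculated 241.2 vs reported 241.2 → residual 0.0 km
  L: calculated 90.8 vs reported 90.8 → residual 0.0 km
  M: calculated 257.8 vs reported 306.3 → residual 48.5 km
  N: calculated 313.4 vs reported 313.4 → residual 0.0 km
K, L, N are mutually consistent (residuals ≈ 0); M is off by 48.5 km.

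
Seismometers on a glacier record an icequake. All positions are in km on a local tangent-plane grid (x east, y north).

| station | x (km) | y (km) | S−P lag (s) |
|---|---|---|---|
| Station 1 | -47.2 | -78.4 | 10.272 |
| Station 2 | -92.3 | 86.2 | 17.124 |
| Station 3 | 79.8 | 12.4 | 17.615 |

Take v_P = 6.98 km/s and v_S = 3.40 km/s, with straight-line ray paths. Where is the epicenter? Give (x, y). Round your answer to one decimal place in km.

(-34.5, -11.5)

Distance from S−P lag: d = Δt · v_P v_S / (v_P − v_S) = Δt · (6.98·3.40)/(6.98−3.40) ≈ 6.6291·Δt.
So d_Station 1 = 68.09, d_Station 2 = 113.52, d_Station 3 = 116.77 km.
Circle about each station: (x + 47.2)² + (y + 78.4)² = 68.09²; (x + 92.3)² + (y − 86.2)² = 113.52²; (x − 79.8)² + (y − 12.4)² = 116.77².
Subtracting pairs of circle equations eliminates x²+y² and gives linear equations (the radical axes):
-90.2 x + 329.2 y = -675.21
254.0 x + 181.6 y = -10851.58
Solving the 2×2 system: x ≈ -34.5, y ≈ -11.5 km.
Check against Station 1 (with the unrounded x, y): √((x + 47.2)²+(y + 78.4)²) = 68.09 ≈ 68.09 km. ✓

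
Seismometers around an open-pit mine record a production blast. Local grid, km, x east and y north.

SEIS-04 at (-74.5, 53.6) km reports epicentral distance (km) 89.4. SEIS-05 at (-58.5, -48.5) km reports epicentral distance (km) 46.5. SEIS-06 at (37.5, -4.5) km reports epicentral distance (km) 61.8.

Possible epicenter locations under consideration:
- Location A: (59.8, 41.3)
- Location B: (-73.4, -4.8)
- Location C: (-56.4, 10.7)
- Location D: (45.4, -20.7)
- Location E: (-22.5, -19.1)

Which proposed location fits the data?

For each candidate, compare |candidate − station| to the reported distance:
Location A: residuals SEIS-04 45.5, SEIS-05 102.0, SEIS-06 10.9 → max 102.0 km
Location B: residuals SEIS-04 31.0, SEIS-05 0.3, SEIS-06 49.1 → max 49.1 km
Location C: residuals SEIS-04 42.8, SEIS-05 12.7, SEIS-06 33.3 → max 42.8 km
Location D: residuals SEIS-04 51.7, SEIS-05 61.1, SEIS-06 43.8 → max 61.1 km
Location E: residuals SEIS-04 0.0, SEIS-05 0.0, SEIS-06 0.0 → max 0.0 km
Only Location E has all residuals ≈ 0.

Location E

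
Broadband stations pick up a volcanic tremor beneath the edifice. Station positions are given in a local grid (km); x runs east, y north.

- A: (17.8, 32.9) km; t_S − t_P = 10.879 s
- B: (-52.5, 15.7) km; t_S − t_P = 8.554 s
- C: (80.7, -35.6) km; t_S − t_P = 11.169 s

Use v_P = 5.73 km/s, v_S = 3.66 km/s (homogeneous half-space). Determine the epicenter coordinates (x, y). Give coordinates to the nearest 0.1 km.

(-27.9, -67.4)

Distance from S−P lag: d = Δt · v_P v_S / (v_P − v_S) = Δt · (5.73·3.66)/(5.73−3.66) ≈ 10.1313·Δt.
So d_A = 110.22, d_B = 86.66, d_C = 113.16 km.
Circle about each station: (x − 17.8)² + (y − 32.9)² = 110.22²; (x + 52.5)² + (y − 15.7)² = 86.66²; (x − 80.7)² + (y + 35.6)² = 113.16².
Subtracting the A equation from the B and C equations removes the quadratic terms:
-140.6 x − 34.4 y = 6241.98
125.8 x − 137.0 y = 5723.86
Solving the 2×2 system: x ≈ -27.9, y ≈ -67.4 km.
Check against A (with the unrounded x, y): √((x − 17.8)²+(y − 32.9)²) = 110.22 ≈ 110.22 km. ✓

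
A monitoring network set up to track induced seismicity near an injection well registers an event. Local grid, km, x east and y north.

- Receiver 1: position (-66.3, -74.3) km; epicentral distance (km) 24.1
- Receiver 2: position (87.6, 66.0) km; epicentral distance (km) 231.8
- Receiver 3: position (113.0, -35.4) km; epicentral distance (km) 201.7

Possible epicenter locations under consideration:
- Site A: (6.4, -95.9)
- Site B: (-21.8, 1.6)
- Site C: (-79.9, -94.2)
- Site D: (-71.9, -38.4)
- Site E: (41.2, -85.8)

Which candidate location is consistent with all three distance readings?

For each candidate, compare |candidate − station| to the reported distance:
Site A: residuals Receiver 1 51.7, Receiver 2 50.7, Receiver 3 79.1 → max 79.1 km
Site B: residuals Receiver 1 63.9, Receiver 2 104.9, Receiver 3 61.9 → max 104.9 km
Site C: residuals Receiver 1 0.0, Receiver 2 0.0, Receiver 3 0.0 → max 0.0 km
Site D: residuals Receiver 1 12.2, Receiver 2 41.2, Receiver 3 16.8 → max 41.2 km
Site E: residuals Receiver 1 84.0, Receiver 2 73.1, Receiver 3 114.0 → max 114.0 km
Only Site C has all residuals ≈ 0.

Site C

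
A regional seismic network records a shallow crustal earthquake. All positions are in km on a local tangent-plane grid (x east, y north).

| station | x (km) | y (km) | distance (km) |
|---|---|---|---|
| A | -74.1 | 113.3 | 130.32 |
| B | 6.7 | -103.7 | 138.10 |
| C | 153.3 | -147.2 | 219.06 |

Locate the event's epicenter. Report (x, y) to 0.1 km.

(28.3, 32.7)

Circle about each station: (x + 74.1)² + (y − 113.3)² = 130.32²; (x − 6.7)² + (y + 103.7)² = 138.10²; (x − 153.3)² + (y + 147.2)² = 219.06².
Subtracting the A equation from the B and C equations removes the quadratic terms:
161.6 x − 434.0 y = -9617.43
454.8 x − 521.0 y = -4162.95
Solving the 2×2 system: x ≈ 28.3, y ≈ 32.7 km.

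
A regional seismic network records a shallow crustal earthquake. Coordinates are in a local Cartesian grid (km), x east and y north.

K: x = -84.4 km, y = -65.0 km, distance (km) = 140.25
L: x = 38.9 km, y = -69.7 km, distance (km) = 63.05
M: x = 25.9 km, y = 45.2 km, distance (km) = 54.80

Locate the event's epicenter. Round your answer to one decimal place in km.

Circle about each station: (x + 84.4)² + (y + 65.0)² = 140.25²; (x − 38.9)² + (y + 69.7)² = 63.05²; (x − 25.9)² + (y − 45.2)² = 54.80².
Subtracting the K equation from the L and M equations removes the quadratic terms:
246.6 x − 9.4 y = 10717.70
220.6 x + 220.4 y = 8032.51
Solving the 2×2 system: x ≈ 43.2, y ≈ -6.8 km.

43.2 km east, -6.8 km north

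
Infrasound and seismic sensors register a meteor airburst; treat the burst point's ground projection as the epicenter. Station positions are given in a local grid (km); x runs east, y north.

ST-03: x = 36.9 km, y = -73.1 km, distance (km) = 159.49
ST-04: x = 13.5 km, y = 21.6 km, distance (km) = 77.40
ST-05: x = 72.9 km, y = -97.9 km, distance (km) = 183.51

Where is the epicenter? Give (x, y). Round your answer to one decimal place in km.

Circle about each station: (x − 36.9)² + (y + 73.1)² = 159.49²; (x − 13.5)² + (y − 21.6)² = 77.40²; (x − 72.9)² + (y + 97.9)² = 183.51².
Subtracting the ST-03 equation from the ST-04 and ST-05 equations removes the quadratic terms:
-46.8 x + 189.4 y = 13389.89
72.0 x − 49.6 y = -45.26
Solving the 2×2 system: x ≈ 57.9, y ≈ 85.0 km.

57.9 km east, 85.0 km north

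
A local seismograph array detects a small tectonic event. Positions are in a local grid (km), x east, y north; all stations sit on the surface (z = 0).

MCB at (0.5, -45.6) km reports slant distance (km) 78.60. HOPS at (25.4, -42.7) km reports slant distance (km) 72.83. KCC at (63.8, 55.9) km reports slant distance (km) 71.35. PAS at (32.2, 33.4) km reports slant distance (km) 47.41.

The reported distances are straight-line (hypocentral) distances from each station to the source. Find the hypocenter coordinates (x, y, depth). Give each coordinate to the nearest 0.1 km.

x ≈ 23.5 km, y ≈ 15.9 km, depth ≈ 43.2 km

Each station gives a sphere (x−x_i)² + (y−y_i)² + z² = d_i² (stations at z=0).
Subtracting the MCB sphere from HOPS and KCC: z² cancels, leaving linear equations in x and y:
49.8 x + 5.8 y = 1262.59
126.6 x + 203.0 y = 6202.78
Solving: x ≈ 23.502, y ≈ 15.899 km (keep extra digits for the depth step; rounded: 23.5, 15.9).
Then from the MCB sphere: z² = 78.60² − (x − 0.5)² − (y + 45.6)² with x = 23.502, y = 15.899, so z ≈ 43.206 ≈ 43.2 km.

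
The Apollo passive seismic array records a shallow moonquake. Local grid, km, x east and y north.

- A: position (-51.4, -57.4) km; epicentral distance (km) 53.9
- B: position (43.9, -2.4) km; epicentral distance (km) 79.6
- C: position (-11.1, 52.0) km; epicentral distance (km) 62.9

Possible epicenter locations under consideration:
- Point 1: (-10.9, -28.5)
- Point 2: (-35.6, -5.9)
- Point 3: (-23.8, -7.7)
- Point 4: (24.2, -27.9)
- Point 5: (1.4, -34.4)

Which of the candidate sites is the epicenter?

For each candidate, compare |candidate − station| to the reported distance:
Point 1: residuals A 4.1, B 18.9, C 17.6 → max 18.9 km
Point 2: residuals A 0.0, B 0.0, C 0.0 → max 0.0 km
Point 3: residuals A 2.9, B 11.7, C 1.9 → max 11.7 km
Point 4: residuals A 27.3, B 47.4, C 24.5 → max 47.4 km
Point 5: residuals A 3.7, B 26.4, C 24.4 → max 26.4 km
Only Point 2 has all residuals ≈ 0.

Point 2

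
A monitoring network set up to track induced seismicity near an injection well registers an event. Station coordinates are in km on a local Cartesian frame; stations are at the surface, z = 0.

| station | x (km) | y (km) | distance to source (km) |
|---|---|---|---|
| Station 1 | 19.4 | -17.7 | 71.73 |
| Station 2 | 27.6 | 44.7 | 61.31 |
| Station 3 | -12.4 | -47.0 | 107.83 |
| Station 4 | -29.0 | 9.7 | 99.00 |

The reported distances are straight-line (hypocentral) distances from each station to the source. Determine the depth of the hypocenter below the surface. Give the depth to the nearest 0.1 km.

depth ≈ 47.9 km

Each station gives a sphere (x−x_i)² + (y−y_i)² + z² = d_i² (stations at z=0).
Subtracting the Station 1 sphere from Station 2 and Station 3: z² cancels, leaving linear equations in x and y:
16.4 x + 124.8 y = 3456.48
-63.6 x − 58.6 y = -4809.01
Solving: x ≈ 56.996, y ≈ 20.206 km (keep extra digits for the depth step; rounded: 57.0, 20.2).
Then from the Station 1 sphere: z² = 71.73² − (x − 19.4)² − (y + 17.7)² with x = 56.996, y = 20.206, so z ≈ 47.905 ≈ 47.9 km.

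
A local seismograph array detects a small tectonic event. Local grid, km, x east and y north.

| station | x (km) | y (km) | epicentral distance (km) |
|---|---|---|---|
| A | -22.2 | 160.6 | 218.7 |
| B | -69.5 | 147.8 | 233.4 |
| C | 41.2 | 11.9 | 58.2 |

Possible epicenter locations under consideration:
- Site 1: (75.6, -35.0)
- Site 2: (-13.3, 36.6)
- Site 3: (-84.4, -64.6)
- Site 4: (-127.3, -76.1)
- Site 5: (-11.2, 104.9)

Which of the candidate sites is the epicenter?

For each candidate, compare |candidate − station| to the reported distance:
Site 1: residuals A 0.0, B 0.0, C 0.0 → max 0.0 km
Site 2: residuals A 94.4, B 108.8, C 1.6 → max 108.8 km
Site 3: residuals A 14.9, B 20.5, C 88.9 → max 88.9 km
Site 4: residuals A 40.3, B 2.2, C 131.9 → max 131.9 km
Site 5: residuals A 161.9, B 161.0, C 48.5 → max 161.9 km
Only Site 1 has all residuals ≈ 0.

Site 1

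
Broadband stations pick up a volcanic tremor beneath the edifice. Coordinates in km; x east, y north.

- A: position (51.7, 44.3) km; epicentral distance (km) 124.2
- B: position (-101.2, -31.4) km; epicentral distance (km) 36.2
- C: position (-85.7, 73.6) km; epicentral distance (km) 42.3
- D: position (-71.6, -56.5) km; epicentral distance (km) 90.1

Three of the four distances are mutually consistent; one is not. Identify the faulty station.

B

Solve using three stations at a time. Using A, C, D (subtract circle equations pairwise → linear system) gives (x, y) ≈ (-72.0, 33.6).
Distances from that point to each station vs reported:
  A: calculated 124.2 vs reported 124.2 → residual 0.0 km
  B: calculated 71.2 vs reported 36.2 → residual 35.0 km
  C: calculated 42.3 vs reported 42.3 → residual 0.0 km
  D: calculated 90.1 vs reported 90.1 → residual 0.0 km
A, C, D are mutually consistent (residuals ≈ 0); B is off by 35.0 km.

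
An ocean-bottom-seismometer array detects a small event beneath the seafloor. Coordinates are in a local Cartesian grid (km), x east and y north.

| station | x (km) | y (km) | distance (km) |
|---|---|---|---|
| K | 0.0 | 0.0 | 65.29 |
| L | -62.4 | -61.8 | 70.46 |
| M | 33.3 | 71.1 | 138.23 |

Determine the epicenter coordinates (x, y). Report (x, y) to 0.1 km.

8.0 km east, -64.8 km north

Circle about each station: x² + y² = 65.29²; (x + 62.4)² + (y + 61.8)² = 70.46²; (x − 33.3)² + (y − 71.1)² = 138.23².
Subtracting the K equation from the L and M equations removes the quadratic terms:
-124.8 x − 123.6 y = 7011.17
66.6 x + 142.2 y = -8680.65
Solving the 2×2 system: x ≈ 8.0, y ≈ -64.8 km.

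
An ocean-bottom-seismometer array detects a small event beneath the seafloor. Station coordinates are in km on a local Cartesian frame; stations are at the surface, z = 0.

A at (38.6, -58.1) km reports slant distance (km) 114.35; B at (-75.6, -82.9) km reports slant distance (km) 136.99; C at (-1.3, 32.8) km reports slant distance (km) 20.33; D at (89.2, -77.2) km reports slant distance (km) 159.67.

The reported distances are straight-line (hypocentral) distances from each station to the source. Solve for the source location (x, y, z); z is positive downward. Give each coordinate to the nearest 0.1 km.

(-17.8, 41.0, 8.6)

Each station gives a sphere (x−x_i)² + (y−y_i)² + z² = d_i² (stations at z=0).
Subtracting the A sphere from B and C: z² cancels, leaving linear equations in x and y:
-228.4 x − 49.6 y = 2031.86
-79.8 x + 181.8 y = 8874.57
Solving: x ≈ -17.800, y ≈ 41.002 km (keep extra digits for the depth step; rounded: -17.8, 41.0).
Then from the A sphere: z² = 114.35² − (x − 38.6)² − (y + 58.1)² with x = -17.800, y = 41.002, so z ≈ 8.588 ≈ 8.6 km.
Check against D (with the unrounded solution): distance 159.67 ≈ 159.67 km. ✓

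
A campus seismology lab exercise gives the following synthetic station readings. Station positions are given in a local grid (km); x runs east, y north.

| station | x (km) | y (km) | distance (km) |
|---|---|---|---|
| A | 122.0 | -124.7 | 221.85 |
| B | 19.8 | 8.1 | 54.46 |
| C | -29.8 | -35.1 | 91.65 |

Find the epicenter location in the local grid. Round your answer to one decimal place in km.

Circle about each station: (x − 122.0)² + (y + 124.7)² = 221.85²; (x − 19.8)² + (y − 8.1)² = 54.46²; (x + 29.8)² + (y + 35.1)² = 91.65².
Subtracting pairs of circle equations eliminates x²+y² and gives linear equations (the radical axes):
-204.4 x + 265.6 y = 16275.09
-303.6 x + 179.2 y = 12503.66
Solving the 2×2 system: x ≈ -9.2, y ≈ 54.2 km.
Check against A (with the unrounded x, y): √((x − 122.0)²+(y + 124.7)²) = 221.85 ≈ 221.85 km. ✓

-9.2 km east, 54.2 km north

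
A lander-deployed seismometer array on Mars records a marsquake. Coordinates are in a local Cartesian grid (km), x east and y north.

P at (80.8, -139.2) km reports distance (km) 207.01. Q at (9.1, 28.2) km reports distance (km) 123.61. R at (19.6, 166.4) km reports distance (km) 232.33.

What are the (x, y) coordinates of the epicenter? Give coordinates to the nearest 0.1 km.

Circle about each station: (x − 80.8)² + (y + 139.2)² = 207.01²; (x − 9.1)² + (y − 28.2)² = 123.61²; (x − 19.6)² + (y − 166.4)² = 232.33².
Subtracting the P equation from the Q and R equations removes the quadratic terms:
-143.4 x + 334.8 y = 2546.48
-122.4 x + 611.2 y = -8956.25
Solving the 2×2 system: x ≈ -97.6, y ≈ -34.2 km.

(-97.6, -34.2)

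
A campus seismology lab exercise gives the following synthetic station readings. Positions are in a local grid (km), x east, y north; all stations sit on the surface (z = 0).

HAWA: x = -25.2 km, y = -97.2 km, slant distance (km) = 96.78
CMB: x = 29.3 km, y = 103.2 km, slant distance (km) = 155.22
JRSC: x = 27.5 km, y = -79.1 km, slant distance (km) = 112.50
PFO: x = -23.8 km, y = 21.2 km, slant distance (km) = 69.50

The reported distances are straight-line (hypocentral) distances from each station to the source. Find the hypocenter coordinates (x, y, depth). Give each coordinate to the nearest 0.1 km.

Each station gives a sphere (x−x_i)² + (y−y_i)² + z² = d_i² (stations at z=0).
Subtracting the HAWA sphere from CMB and JRSC: z² cancels, leaving linear equations in x and y:
109.0 x + 400.8 y = -13301.03
105.4 x + 36.2 y = -6359.70
Solving: x ≈ -53.983, y ≈ -18.505 km (keep extra digits for the depth step; rounded: -54.0, -18.5).
Then from the HAWA sphere: z² = 96.78² − (x + 25.2)² − (y + 97.2)² with x = -53.983, y = -18.505, so z ≈ 48.425 ≈ 48.4 km.

x ≈ -54.0 km, y ≈ -18.5 km, depth ≈ 48.4 km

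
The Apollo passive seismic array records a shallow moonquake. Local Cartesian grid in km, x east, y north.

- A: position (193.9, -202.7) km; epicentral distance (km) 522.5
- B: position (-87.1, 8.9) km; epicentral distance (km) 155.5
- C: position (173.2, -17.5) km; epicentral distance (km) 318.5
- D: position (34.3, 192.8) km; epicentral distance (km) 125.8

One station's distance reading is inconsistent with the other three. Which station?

Solve using three stations at a time. Using B, C, D (subtract circle equations pairwise → linear system) gives (x, y) ≈ (-88.3, 164.4).
Distances from that point to each station vs reported:
  A: calculated 463.0 vs reported 522.5 → residual 59.5 km
  B: calculated 155.5 vs reported 155.5 → residual 0.0 km
  C: calculated 318.5 vs reported 318.5 → residual 0.0 km
  D: calculated 125.8 vs reported 125.8 → residual 0.0 km
B, C, D are mutually consistent (residuals ≈ 0); A is off by 59.5 km.

A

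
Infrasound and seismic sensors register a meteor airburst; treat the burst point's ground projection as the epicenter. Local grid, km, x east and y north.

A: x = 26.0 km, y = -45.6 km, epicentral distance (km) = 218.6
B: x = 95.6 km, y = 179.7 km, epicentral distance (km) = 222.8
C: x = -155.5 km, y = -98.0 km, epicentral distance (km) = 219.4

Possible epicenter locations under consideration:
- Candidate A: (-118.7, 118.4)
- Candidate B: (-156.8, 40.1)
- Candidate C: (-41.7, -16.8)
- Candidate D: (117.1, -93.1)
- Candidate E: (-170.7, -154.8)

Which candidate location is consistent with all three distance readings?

Candidate A

For each candidate, compare |candidate − station| to the reported distance:
Candidate A: residuals A 0.1, B 0.1, C 0.1 → max 0.1 km
Candidate B: residuals A 16.7, B 65.6, C 81.3 → max 81.3 km
Candidate C: residuals A 145.0, B 16.9, C 79.6 → max 145.0 km
Candidate D: residuals A 115.9, B 50.8, C 53.2 → max 115.9 km
Candidate E: residuals A 6.4, B 204.8, C 160.6 → max 204.8 km
Only Candidate A has all residuals ≈ 0.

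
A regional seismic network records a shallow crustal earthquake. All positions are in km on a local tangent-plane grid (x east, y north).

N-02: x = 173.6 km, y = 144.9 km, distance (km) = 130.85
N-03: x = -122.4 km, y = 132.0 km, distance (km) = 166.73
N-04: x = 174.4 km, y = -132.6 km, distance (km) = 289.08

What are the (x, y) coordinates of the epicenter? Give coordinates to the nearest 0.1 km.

(44.2, 125.5)

Circle about each station: (x − 173.6)² + (y − 144.9)² = 130.85²; (x + 122.4)² + (y − 132.0)² = 166.73²; (x − 174.4)² + (y + 132.6)² = 289.08².
Subtracting pairs of circle equations eliminates x²+y² and gives linear equations (the radical axes):
-592.0 x − 25.8 y = -29404.38
1.6 x − 555.0 y = -69580.37
Solving the 2×2 system: x ≈ 44.2, y ≈ 125.5 km.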